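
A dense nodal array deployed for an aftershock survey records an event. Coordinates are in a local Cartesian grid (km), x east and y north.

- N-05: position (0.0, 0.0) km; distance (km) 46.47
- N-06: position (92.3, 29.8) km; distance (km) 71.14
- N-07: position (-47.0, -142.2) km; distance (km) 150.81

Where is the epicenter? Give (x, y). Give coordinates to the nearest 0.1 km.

x ≈ 41.8 km, y ≈ -20.3 km

Circle about each station: x² + y² = 46.47²; (x − 92.3)² + (y − 29.8)² = 71.14²; (x + 47.0)² + (y + 142.2)² = 150.81².
Subtracting pairs of circle equations eliminates x²+y² and gives linear equations (the radical axes):
184.6 x + 59.6 y = 6505.89
-94.0 x − 284.4 y = 1845.64
Solving the 2×2 system: x ≈ 41.8, y ≈ -20.3 km.
Check against N-05 (with the unrounded x, y): √(x²+y²) = 46.47 ≈ 46.47 km. ✓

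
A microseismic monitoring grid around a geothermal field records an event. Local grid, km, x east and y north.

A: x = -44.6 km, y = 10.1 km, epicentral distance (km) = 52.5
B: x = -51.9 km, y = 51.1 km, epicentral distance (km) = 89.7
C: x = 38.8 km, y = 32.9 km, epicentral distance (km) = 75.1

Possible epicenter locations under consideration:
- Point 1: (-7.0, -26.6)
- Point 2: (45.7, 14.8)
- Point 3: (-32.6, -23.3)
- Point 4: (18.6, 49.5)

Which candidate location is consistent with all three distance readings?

For each candidate, compare |candidate − station| to the reported distance:
Point 1: residuals A 0.0, B 0.0, C 0.0 → max 0.0 km
Point 2: residuals A 37.9, B 14.4, C 55.7 → max 55.7 km
Point 3: residuals A 17.0, B 12.8, C 15.8 → max 17.0 km
Point 4: residuals A 22.0, B 19.2, C 49.0 → max 49.0 km
Only Point 1 has all residuals ≈ 0.

Point 1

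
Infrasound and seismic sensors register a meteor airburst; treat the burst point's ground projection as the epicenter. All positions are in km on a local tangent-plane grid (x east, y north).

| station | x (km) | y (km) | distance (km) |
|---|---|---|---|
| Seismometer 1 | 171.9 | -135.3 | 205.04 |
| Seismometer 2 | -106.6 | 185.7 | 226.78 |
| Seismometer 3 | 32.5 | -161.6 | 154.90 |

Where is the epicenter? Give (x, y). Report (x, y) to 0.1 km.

Circle about each station: (x − 171.9)² + (y + 135.3)² = 205.04²; (x + 106.6)² + (y − 185.7)² = 226.78²; (x − 32.5)² + (y + 161.6)² = 154.90².
Subtracting the Seismometer 1 equation from the Seismometer 2 and Seismometer 3 equations removes the quadratic terms:
-557.0 x + 642.0 y = -11395.42
-278.8 x − 52.6 y = -2637.50
Solving the 2×2 system: x ≈ 11.0, y ≈ -8.2 km.

(11.0, -8.2)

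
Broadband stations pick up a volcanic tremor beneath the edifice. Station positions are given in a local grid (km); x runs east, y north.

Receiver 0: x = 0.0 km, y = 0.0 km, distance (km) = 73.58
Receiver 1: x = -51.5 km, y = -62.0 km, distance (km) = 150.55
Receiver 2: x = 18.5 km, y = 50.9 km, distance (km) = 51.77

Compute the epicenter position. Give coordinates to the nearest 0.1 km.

(66.5, 31.5)

Circle about each station: x² + y² = 73.58²; (x + 51.5)² + (y + 62.0)² = 150.55²; (x − 18.5)² + (y − 50.9)² = 51.77².
Subtracting the Receiver 0 equation from the Receiver 1 and Receiver 2 equations removes the quadratic terms:
-103.0 x − 124.0 y = -10755.04
37.0 x + 101.8 y = 5666.94
Solving the 2×2 system: x ≈ 66.5, y ≈ 31.5 km.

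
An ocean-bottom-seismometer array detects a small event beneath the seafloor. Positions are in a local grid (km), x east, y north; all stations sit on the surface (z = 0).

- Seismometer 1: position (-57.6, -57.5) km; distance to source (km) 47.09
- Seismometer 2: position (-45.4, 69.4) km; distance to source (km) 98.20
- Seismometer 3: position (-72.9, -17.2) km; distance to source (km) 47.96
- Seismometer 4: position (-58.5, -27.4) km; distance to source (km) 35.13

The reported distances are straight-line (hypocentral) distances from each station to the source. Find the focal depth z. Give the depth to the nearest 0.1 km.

21.5 km

Each station gives a sphere (x−x_i)² + (y−y_i)² + z² = d_i² (stations at z=0).
Subtracting the Seismometer 1 sphere from Seismometer 2 and Seismometer 3: z² cancels, leaving linear equations in x and y:
24.4 x + 253.8 y = -7172.26
-30.6 x + 80.6 y = -1096.45
Solving: x ≈ -30.803, y ≈ -25.298 km (keep extra digits for the depth step; rounded: -30.8, -25.3).
Then from the Seismometer 1 sphere: z² = 47.09² − (x + 57.6)² − (y + 57.5)² with x = -30.803, y = -25.298, so z ≈ 21.504 ≈ 21.5 km.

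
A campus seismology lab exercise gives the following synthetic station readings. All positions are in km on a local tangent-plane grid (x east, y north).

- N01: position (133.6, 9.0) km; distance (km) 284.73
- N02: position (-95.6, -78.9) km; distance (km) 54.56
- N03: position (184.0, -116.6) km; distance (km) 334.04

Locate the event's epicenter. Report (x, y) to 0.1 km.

(-144.1, -53.9)

Circle about each station: (x − 133.6)² + (y − 9.0)² = 284.73²; (x + 95.6)² + (y + 78.9)² = 54.56²; (x − 184.0)² + (y + 116.6)² = 334.04².
Subtracting the N01 equation from the N02 and N03 equations removes the quadratic terms:
-458.4 x − 175.8 y = 75528.99
100.8 x − 251.2 y = -989.95
Solving the 2×2 system: x ≈ -144.1, y ≈ -53.9 km.
Check against N01 (with the unrounded x, y): √((x − 133.6)²+(y − 9.0)²) = 284.73 ≈ 284.73 km. ✓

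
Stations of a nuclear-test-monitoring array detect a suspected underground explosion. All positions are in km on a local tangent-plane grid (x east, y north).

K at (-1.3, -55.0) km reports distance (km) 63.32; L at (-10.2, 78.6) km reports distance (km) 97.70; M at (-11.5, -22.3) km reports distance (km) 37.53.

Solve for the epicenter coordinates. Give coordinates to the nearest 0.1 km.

x ≈ -47.5 km, y ≈ -11.7 km

Circle about each station: (x + 1.3)² + (y + 55.0)² = 63.32²; (x + 10.2)² + (y − 78.6)² = 97.70²; (x + 11.5)² + (y + 22.3)² = 37.53².
Subtracting the K equation from the L and M equations removes the quadratic terms:
-17.8 x + 267.2 y = -2280.56
-20.4 x + 65.4 y = 203.77
Solving the 2×2 system: x ≈ -47.5, y ≈ -11.7 km.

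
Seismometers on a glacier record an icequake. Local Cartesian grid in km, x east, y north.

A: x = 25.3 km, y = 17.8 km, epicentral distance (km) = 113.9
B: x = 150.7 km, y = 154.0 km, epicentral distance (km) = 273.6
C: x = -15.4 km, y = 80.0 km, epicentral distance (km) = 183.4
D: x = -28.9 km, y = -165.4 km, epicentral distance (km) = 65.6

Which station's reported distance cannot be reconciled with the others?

D

Solve using three stations at a time. Using A, B, C (subtract circle equations pairwise → linear system) gives (x, y) ≈ (38.2, -95.4).
Distances from that point to each station vs reported:
  A: calculated 114.0 vs reported 113.9 → residual 0.1 km
  B: calculated 273.6 vs reported 273.6 → residual 0.0 km
  C: calculated 183.4 vs reported 183.4 → residual 0.0 km
  D: calculated 96.9 vs reported 65.6 → residual 31.3 km
A, B, C are mutually consistent (residuals ≈ 0); D is off by 31.3 km.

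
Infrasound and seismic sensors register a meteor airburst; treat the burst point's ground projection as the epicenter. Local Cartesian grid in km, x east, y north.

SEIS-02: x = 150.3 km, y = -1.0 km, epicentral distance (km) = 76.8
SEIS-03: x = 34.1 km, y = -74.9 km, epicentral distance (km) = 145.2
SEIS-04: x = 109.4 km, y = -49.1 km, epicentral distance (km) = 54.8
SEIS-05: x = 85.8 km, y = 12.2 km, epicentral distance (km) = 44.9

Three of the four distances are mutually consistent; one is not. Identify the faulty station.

Solve using three stations at a time. Using SEIS-02, SEIS-03, SEIS-05 (subtract circle equations pairwise → linear system) gives (x, y) ≈ (98.2, 55.4).
Distances from that point to each station vs reported:
  SEIS-02: calculated 76.8 vs reported 76.8 → residual 0.0 km
  SEIS-03: calculated 145.2 vs reported 145.2 → residual 0.0 km
  SEIS-04: calculated 105.1 vs reported 54.8 → residual 50.3 km
  SEIS-05: calculated 45.0 vs reported 44.9 → residual 0.1 km
SEIS-02, SEIS-03, SEIS-05 are mutually consistent (residuals ≈ 0); SEIS-04 is off by 50.3 km.

SEIS-04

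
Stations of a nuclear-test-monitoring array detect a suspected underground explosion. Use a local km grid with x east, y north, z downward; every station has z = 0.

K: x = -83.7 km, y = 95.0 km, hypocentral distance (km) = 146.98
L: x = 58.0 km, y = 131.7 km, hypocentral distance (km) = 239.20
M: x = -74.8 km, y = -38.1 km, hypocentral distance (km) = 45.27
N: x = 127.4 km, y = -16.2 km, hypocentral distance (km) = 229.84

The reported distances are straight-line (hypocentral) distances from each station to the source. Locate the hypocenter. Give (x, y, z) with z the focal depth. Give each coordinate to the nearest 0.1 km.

Each station gives a sphere (x−x_i)² + (y−y_i)² + z² = d_i² (stations at z=0).
Subtracting the K sphere from L and M: z² cancels, leaving linear equations in x and y:
283.4 x + 73.4 y = -30935.32
17.8 x − 266.2 y = 10569.71
Solving: x ≈ -97.191, y ≈ -46.205 km (keep extra digits for the depth step; rounded: -97.2, -46.2).
Then from the K sphere: z² = 146.98² − (x + 83.7)² − (y − 95.0)² with x = -97.191, y = -46.205, so z ≈ 38.500 ≈ 38.5 km.
Check against N (with the unrounded solution): distance 229.83 ≈ 229.84 km. ✓

(-97.2, -46.2, 38.5)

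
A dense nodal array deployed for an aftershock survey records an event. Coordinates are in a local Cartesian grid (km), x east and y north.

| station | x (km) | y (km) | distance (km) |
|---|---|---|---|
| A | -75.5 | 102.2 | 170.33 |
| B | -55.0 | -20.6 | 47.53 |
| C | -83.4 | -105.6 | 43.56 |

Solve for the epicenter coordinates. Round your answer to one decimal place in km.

Circle about each station: (x + 75.5)² + (y − 102.2)² = 170.33²; (x + 55.0)² + (y + 20.6)² = 47.53²; (x + 83.4)² + (y + 105.6)² = 43.56².
Subtracting the A equation from the B and C equations removes the quadratic terms:
41.0 x − 245.6 y = 14057.48
-15.8 x − 415.6 y = 29076.67
Solving the 2×2 system: x ≈ -62.1, y ≈ -67.6 km.

-62.1 km east, -67.6 km north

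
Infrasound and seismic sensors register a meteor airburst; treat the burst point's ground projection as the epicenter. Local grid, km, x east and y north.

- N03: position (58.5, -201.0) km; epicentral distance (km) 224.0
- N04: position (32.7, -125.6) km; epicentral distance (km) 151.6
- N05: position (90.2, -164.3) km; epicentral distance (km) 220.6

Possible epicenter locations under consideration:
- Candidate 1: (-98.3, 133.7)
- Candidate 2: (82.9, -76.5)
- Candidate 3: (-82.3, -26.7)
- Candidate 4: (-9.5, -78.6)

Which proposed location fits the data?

Candidate 3

For each candidate, compare |candidate − station| to the reported distance:
Candidate 1: residuals N03 145.6, N04 138.9, N05 132.0 → max 145.6 km
Candidate 2: residuals N03 97.1, N04 81.4, N05 132.5 → max 132.5 km
Candidate 3: residuals N03 0.1, N04 0.1, N05 0.1 → max 0.1 km
Candidate 4: residuals N03 84.0, N04 88.4, N05 89.1 → max 89.1 km
Only Candidate 3 has all residuals ≈ 0.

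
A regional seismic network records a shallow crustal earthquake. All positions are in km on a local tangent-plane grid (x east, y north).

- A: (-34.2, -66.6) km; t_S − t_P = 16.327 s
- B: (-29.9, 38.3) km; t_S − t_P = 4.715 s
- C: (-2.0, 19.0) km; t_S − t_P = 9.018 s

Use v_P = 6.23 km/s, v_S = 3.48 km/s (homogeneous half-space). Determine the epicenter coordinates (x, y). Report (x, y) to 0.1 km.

Distance from S−P lag: d = Δt · v_P v_S / (v_P − v_S) = Δt · (6.23·3.48)/(6.23−3.48) ≈ 7.8838·Δt.
So d_A = 128.72, d_B = 37.17, d_C = 71.10 km.
Circle about each station: (x + 34.2)² + (y + 66.6)² = 128.72²; (x + 29.9)² + (y − 38.3)² = 37.17²; (x + 2.0)² + (y − 19.0)² = 71.10².
Subtracting the A equation from the B and C equations removes the quadratic terms:
8.6 x + 209.8 y = 11942.93
64.4 x + 171.2 y = 6273.43
Solving the 2×2 system: x ≈ -60.5, y ≈ 59.4 km.

-60.5 km east, 59.4 km north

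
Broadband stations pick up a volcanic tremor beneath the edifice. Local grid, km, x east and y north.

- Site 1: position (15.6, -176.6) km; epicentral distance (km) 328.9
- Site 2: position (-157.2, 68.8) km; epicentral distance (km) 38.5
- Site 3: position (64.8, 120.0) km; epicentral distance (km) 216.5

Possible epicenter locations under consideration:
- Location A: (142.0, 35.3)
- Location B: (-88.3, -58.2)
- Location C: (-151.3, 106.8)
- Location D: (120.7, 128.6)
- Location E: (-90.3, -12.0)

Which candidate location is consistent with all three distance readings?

Location C

For each candidate, compare |candidate − station| to the reported distance:
Location A: residuals Site 1 82.2, Site 2 262.6, Site 3 101.9 → max 262.6 km
Location B: residuals Site 1 171.4, Site 2 106.0, Site 3 18.4 → max 171.4 km
Location C: residuals Site 1 0.0, Site 2 0.0, Site 3 0.0 → max 0.0 km
Location D: residuals Site 1 6.1, Site 2 245.8, Site 3 159.9 → max 245.8 km
Location E: residuals Site 1 133.2, Site 2 66.4, Site 3 12.8 → max 133.2 km
Only Location C has all residuals ≈ 0.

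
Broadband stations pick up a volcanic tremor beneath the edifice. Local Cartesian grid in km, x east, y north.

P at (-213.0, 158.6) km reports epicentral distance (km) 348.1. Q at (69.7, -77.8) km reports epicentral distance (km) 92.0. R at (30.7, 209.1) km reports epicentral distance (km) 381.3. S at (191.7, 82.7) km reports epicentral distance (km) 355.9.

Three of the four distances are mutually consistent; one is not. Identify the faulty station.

Solve using three stations at a time. Using P, R, S (subtract circle equations pairwise → linear system) gives (x, y) ≈ (-69.8, -158.8).
Distances from that point to each station vs reported:
  P: calculated 348.2 vs reported 348.1 → residual 0.1 km
  Q: calculated 161.3 vs reported 92.0 → residual 69.3 km
  R: calculated 381.4 vs reported 381.3 → residual 0.1 km
  S: calculated 356.0 vs reported 355.9 → residual 0.1 km
P, R, S are mutually consistent (residuals ≈ 0); Q is off by 69.3 km.

Q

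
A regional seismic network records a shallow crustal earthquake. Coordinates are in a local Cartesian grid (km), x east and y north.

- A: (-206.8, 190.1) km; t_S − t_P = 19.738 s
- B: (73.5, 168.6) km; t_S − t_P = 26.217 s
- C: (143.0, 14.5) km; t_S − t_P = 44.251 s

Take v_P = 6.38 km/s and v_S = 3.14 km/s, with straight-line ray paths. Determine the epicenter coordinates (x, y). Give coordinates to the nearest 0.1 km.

Distance from S−P lag: d = Δt · v_P v_S / (v_P − v_S) = Δt · (6.38·3.14)/(6.38−3.14) ≈ 6.1831·Δt.
So d_A = 122.04, d_B = 162.10, d_C = 273.61 km.
Circle about each station: (x + 206.8)² + (y − 190.1)² = 122.04²; (x − 73.5)² + (y − 168.6)² = 162.10²; (x − 143.0)² + (y − 14.5)² = 273.61².
Subtracting pairs of circle equations eliminates x²+y² and gives linear equations (the radical axes):
560.6 x − 43.0 y = -56458.69
699.6 x − 351.2 y = -118213.67
Solving the 2×2 system: x ≈ -88.4, y ≈ 160.5 km.
Check against A (with the unrounded x, y): √((x + 206.8)²+(y − 190.1)²) = 122.04 ≈ 122.04 km. ✓

-88.4 km east, 160.5 km north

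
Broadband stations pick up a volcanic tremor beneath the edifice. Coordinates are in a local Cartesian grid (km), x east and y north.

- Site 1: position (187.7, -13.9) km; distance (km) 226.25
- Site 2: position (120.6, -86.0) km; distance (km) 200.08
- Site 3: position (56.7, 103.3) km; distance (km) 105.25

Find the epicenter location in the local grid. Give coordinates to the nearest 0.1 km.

Circle about each station: (x − 187.7)² + (y + 13.9)² = 226.25²; (x − 120.6)² + (y + 86.0)² = 200.08²; (x − 56.7)² + (y − 103.3)² = 105.25².
Subtracting pairs of circle equations eliminates x²+y² and gives linear equations (the radical axes):
-134.2 x − 144.2 y = -2327.08
-262.0 x + 234.4 y = 18572.78
Solving the 2×2 system: x ≈ -30.8, y ≈ 44.8 km.

-30.8 km east, 44.8 km north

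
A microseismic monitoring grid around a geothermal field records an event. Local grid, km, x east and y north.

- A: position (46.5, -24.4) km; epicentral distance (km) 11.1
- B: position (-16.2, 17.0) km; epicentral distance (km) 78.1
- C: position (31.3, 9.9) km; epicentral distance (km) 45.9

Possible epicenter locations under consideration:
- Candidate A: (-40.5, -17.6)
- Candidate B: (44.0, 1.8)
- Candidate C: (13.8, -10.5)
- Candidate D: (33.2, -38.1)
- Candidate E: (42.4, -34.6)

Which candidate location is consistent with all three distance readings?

For each candidate, compare |candidate − station| to the reported distance:
Candidate A: residuals A 76.2, B 35.8, C 31.0 → max 76.2 km
Candidate B: residuals A 15.2, B 16.0, C 30.8 → max 30.8 km
Candidate C: residuals A 24.4, B 37.4, C 19.0 → max 37.4 km
Candidate D: residuals A 8.0, B 4.1, C 2.1 → max 8.0 km
Candidate E: residuals A 0.1, B 0.0, C 0.0 → max 0.1 km
Only Candidate E has all residuals ≈ 0.

Candidate E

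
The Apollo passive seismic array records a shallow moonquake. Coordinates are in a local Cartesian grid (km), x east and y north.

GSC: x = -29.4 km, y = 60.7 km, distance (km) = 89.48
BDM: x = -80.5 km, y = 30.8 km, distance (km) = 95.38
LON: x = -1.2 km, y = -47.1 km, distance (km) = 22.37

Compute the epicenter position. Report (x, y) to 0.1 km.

(-3.0, -24.8)

Circle about each station: (x + 29.4)² + (y − 60.7)² = 89.48²; (x + 80.5)² + (y − 30.8)² = 95.38²; (x + 1.2)² + (y + 47.1)² = 22.37².
Subtracting the GSC equation from the BDM and LON equations removes the quadratic terms:
-102.2 x − 59.8 y = 1789.37
56.4 x − 215.6 y = 5177.25
Solving the 2×2 system: x ≈ -3.0, y ≈ -24.8 km.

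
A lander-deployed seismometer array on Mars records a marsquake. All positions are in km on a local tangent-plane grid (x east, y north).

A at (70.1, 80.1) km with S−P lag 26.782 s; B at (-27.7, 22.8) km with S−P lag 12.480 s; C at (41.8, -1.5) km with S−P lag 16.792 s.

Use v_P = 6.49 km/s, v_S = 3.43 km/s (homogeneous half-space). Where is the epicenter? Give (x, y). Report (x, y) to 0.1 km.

Distance from S−P lag: d = Δt · v_P v_S / (v_P − v_S) = Δt · (6.49·3.43)/(6.49−3.43) ≈ 7.2747·Δt.
So d_A = 194.83, d_B = 90.79, d_C = 122.16 km.
Circle about each station: (x − 70.1)² + (y − 80.1)² = 194.83²; (x + 27.7)² + (y − 22.8)² = 90.79²; (x − 41.8)² + (y + 1.5)² = 122.16².
Subtracting the A equation from the B and C equations removes the quadratic terms:
-195.6 x − 114.6 y = 19673.01
-56.6 x − 163.2 y = 13455.13
Solving the 2×2 system: x ≈ -65.6, y ≈ -59.7 km.
Check against A (with the unrounded x, y): √((x − 70.1)²+(y − 80.1)²) = 194.83 ≈ 194.83 km. ✓

x ≈ -65.6 km, y ≈ -59.7 km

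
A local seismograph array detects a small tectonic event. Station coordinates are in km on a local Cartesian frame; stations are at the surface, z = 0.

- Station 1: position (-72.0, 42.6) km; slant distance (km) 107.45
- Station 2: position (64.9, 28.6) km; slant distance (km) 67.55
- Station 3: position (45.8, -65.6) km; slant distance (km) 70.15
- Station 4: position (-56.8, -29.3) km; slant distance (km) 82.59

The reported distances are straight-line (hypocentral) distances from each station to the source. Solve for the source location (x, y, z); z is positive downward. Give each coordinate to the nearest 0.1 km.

Each station gives a sphere (x−x_i)² + (y−y_i)² + z² = d_i² (stations at z=0).
Subtracting the Station 1 sphere from Station 2 and Station 3: z² cancels, leaving linear equations in x and y:
273.8 x − 28.0 y = 5013.71
235.6 x − 216.4 y = 6026.72
Solving: x ≈ 17.401, y ≈ -8.905 km (keep extra digits for the depth step; rounded: 17.4, -8.9).
Then from the Station 1 sphere: z² = 107.45² − (x + 72.0)² − (y − 42.6)² with x = 17.401, y = -8.905, so z ≈ 30.003 ≈ 30.0 km.

(17.4, -8.9, 30.0)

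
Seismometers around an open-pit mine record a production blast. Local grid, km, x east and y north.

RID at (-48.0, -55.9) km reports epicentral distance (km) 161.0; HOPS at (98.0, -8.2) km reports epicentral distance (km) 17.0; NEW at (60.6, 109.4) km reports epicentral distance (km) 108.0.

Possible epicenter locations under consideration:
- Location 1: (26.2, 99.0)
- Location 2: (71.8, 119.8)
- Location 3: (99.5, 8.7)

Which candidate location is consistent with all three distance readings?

Location 3

For each candidate, compare |candidate − station| to the reported distance:
Location 1: residuals RID 10.8, HOPS 112.0, NEW 72.1 → max 112.0 km
Location 2: residuals RID 51.7, HOPS 113.7, NEW 92.7 → max 113.7 km
Location 3: residuals RID 0.0, HOPS 0.0, NEW 0.0 → max 0.0 km
Only Location 3 has all residuals ≈ 0.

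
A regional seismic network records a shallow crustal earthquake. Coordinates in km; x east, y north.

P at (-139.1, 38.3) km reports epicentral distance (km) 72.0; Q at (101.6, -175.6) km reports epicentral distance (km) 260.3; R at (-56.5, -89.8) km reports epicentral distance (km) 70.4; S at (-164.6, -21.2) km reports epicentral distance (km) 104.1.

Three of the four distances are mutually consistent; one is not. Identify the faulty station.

R

Solve using three stations at a time. Using P, Q, S (subtract circle equations pairwise → linear system) gives (x, y) ≈ (-69.3, 20.7).
Distances from that point to each station vs reported:
  P: calculated 72.0 vs reported 72.0 → residual 0.0 km
  Q: calculated 260.3 vs reported 260.3 → residual 0.0 km
  R: calculated 111.2 vs reported 70.4 → residual 40.8 km
  S: calculated 104.1 vs reported 104.1 → residual 0.0 km
P, Q, S are mutually consistent (residuals ≈ 0); R is off by 40.8 km.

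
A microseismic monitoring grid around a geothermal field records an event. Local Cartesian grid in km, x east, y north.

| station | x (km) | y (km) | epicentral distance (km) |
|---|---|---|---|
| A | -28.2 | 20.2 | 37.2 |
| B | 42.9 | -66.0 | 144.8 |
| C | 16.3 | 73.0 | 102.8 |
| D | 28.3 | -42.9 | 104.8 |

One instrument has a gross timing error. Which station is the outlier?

Solve using three stations at a time. Using A, C, D (subtract circle equations pairwise → linear system) gives (x, y) ≈ (-63.3, 8.0).
Distances from that point to each station vs reported:
  A: calculated 37.2 vs reported 37.2 → residual 0.0 km
  B: calculated 129.4 vs reported 144.8 → residual 15.4 km
  C: calculated 102.8 vs reported 102.8 → residual 0.0 km
  D: calculated 104.8 vs reported 104.8 → residual 0.0 km
A, C, D are mutually consistent (residuals ≈ 0); B is off by 15.4 km.

B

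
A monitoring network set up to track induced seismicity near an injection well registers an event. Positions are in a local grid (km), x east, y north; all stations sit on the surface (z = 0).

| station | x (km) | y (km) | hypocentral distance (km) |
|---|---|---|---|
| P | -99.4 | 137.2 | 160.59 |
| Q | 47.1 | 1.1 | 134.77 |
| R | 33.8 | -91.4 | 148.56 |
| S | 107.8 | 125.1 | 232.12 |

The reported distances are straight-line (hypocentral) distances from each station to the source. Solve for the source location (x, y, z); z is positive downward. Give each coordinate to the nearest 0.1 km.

Each station gives a sphere (x−x_i)² + (y−y_i)² + z² = d_i² (stations at z=0).
Subtracting the P sphere from Q and R: z² cancels, leaving linear equations in x and y:
293.0 x − 272.2 y = -18858.38
266.4 x − 457.2 y = -15488.73
Solving: x ≈ -71.706, y ≈ -7.904 km (keep extra digits for the depth step; rounded: -71.7, -7.9).
Then from the P sphere: z² = 160.59² − (x + 99.4)² − (y − 137.2)² with x = -71.706, y = -7.904, so z ≈ 62.984 ≈ 63.0 km.

(-71.7, -7.9, 63.0)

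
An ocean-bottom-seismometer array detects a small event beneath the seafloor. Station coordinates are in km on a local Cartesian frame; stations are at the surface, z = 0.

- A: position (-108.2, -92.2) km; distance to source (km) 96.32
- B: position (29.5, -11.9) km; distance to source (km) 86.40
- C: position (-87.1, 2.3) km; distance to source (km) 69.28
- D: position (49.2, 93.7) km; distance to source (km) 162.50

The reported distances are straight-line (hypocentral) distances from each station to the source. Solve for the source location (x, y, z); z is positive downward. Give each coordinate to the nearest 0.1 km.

Each station gives a sphere (x−x_i)² + (y−y_i)² + z² = d_i² (stations at z=0).
Subtracting the A sphere from B and C: z² cancels, leaving linear equations in x and y:
275.4 x + 160.6 y = -17383.64
42.2 x + 189.0 y = -8138.56
Solving: x ≈ -43.700, y ≈ -33.304 km (keep extra digits for the depth step; rounded: -43.7, -33.3).
Then from the A sphere: z² = 96.32² − (x + 108.2)² − (y + 92.2)² with x = -43.700, y = -33.304, so z ≈ 40.602 ≈ 40.6 km.
Check against D (with the unrounded solution): distance 162.51 ≈ 162.50 km. ✓

x ≈ -43.7 km, y ≈ -33.3 km, depth ≈ 40.6 km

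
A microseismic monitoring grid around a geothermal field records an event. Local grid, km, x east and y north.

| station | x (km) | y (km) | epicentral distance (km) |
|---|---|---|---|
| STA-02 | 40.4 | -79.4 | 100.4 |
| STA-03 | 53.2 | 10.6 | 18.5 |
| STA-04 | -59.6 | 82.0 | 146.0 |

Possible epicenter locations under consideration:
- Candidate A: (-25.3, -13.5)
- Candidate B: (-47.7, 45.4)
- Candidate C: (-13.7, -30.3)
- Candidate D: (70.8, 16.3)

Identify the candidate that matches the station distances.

Candidate D

For each candidate, compare |candidate − station| to the reported distance:
Candidate A: residuals STA-02 7.3, STA-03 63.6, STA-04 44.5 → max 63.6 km
Candidate B: residuals STA-02 52.4, STA-03 88.2, STA-04 107.5 → max 107.5 km
Candidate C: residuals STA-02 27.3, STA-03 59.9, STA-04 24.7 → max 59.9 km
Candidate D: residuals STA-02 0.0, STA-03 0.0, STA-04 0.0 → max 0.0 km
Only Candidate D has all residuals ≈ 0.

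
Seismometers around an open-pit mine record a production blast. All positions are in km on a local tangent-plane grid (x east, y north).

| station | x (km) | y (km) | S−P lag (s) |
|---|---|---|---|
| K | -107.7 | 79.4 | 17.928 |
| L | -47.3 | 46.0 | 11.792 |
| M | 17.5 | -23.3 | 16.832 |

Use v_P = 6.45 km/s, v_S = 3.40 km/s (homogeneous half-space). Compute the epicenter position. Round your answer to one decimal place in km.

x ≈ 19.9 km, y ≈ 97.7 km

Distance from S−P lag: d = Δt · v_P v_S / (v_P − v_S) = Δt · (6.45·3.40)/(6.45−3.40) ≈ 7.1902·Δt.
So d_K = 128.91, d_L = 84.79, d_M = 121.02 km.
Circle about each station: (x + 107.7)² + (y − 79.4)² = 128.91²; (x + 47.3)² + (y − 46.0)² = 84.79²; (x − 17.5)² + (y + 23.3)² = 121.02².
Subtracting the K equation from the L and M equations removes the quadratic terms:
120.8 x − 66.8 y = -4121.92
250.4 x − 205.4 y = -15082.56
Solving the 2×2 system: x ≈ 19.9, y ≈ 97.7 km.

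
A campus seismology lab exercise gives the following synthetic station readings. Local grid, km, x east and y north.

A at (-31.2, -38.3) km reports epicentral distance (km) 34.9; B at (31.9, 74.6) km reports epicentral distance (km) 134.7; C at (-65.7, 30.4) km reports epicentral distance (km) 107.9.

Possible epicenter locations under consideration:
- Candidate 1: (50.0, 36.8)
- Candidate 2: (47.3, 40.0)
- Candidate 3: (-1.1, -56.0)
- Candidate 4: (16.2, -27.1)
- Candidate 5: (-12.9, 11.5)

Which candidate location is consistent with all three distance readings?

For each candidate, compare |candidate − station| to the reported distance:
Candidate 1: residuals A 75.7, B 92.8, C 8.0 → max 92.8 km
Candidate 2: residuals A 76.0, B 96.8, C 5.5 → max 96.8 km
Candidate 3: residuals A 0.0, B 0.0, C 0.0 → max 0.0 km
Candidate 4: residuals A 13.8, B 31.8, C 7.8 → max 31.8 km
Candidate 5: residuals A 18.2, B 57.3, C 51.8 → max 57.3 km
Only Candidate 3 has all residuals ≈ 0.

Candidate 3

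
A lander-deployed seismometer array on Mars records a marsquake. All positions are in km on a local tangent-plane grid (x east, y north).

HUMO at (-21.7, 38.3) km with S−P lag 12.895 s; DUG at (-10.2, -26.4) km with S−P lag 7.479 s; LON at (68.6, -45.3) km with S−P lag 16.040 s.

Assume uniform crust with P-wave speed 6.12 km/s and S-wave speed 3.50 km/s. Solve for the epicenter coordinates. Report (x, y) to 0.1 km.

Distance from S−P lag: d = Δt · v_P v_S / (v_P − v_S) = Δt · (6.12·3.50)/(6.12−3.50) ≈ 8.1756·Δt.
So d_HUMO = 105.42, d_DUG = 61.15, d_LON = 131.14 km.
Circle about each station: (x + 21.7)² + (y − 38.3)² = 105.42²; (x + 10.2)² + (y + 26.4)² = 61.15²; (x − 68.6)² + (y + 45.3)² = 131.14².
Subtracting the HUMO equation from the DUG and LON equations removes the quadratic terms:
23.0 x − 129.4 y = 6237.27
180.6 x − 167.2 y = -1264.05
Solving the 2×2 system: x ≈ -61.8, y ≈ -59.2 km.

-61.8 km east, -59.2 km north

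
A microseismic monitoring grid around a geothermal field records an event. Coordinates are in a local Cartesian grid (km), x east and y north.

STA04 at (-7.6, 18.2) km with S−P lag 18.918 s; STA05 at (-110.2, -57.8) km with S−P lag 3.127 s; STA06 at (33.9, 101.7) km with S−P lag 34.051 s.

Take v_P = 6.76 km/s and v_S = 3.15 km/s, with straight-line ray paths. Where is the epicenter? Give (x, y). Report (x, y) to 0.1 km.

x ≈ -92.0 km, y ≈ -54.8 km

Distance from S−P lag: d = Δt · v_P v_S / (v_P − v_S) = Δt · (6.76·3.15)/(6.76−3.15) ≈ 5.8986·Δt.
So d_STA04 = 111.59, d_STA05 = 18.44, d_STA06 = 200.85 km.
Circle about each station: (x + 7.6)² + (y − 18.2)² = 111.59²; (x + 110.2)² + (y + 57.8)² = 18.44²; (x − 33.9)² + (y − 101.7)² = 200.85².
Subtracting the STA04 equation from the STA05 and STA06 equations removes the quadratic terms:
-205.2 x − 152.0 y = 27208.17
83.0 x + 167.0 y = -16785.29
Solving the 2×2 system: x ≈ -92.0, y ≈ -54.8 km.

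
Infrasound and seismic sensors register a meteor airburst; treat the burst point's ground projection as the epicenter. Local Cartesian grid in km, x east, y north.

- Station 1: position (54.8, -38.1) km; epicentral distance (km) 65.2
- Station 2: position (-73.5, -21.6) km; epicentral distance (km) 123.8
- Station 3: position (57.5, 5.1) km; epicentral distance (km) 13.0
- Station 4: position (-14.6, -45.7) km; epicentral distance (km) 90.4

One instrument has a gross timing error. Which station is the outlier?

Solve using three stations at a time. Using Station 1, Station 2, Station 4 (subtract circle equations pairwise → linear system) gives (x, y) ≈ (41.0, 25.7).
Distances from that point to each station vs reported:
  Station 1: calculated 65.2 vs reported 65.2 → residual 0.0 km
  Station 2: calculated 123.8 vs reported 123.8 → residual 0.0 km
  Station 3: calculated 26.4 vs reported 13.0 → residual 13.4 km
  Station 4: calculated 90.4 vs reported 90.4 → residual 0.0 km
Station 1, Station 2, Station 4 are mutually consistent (residuals ≈ 0); Station 3 is off by 13.4 km.

Station 3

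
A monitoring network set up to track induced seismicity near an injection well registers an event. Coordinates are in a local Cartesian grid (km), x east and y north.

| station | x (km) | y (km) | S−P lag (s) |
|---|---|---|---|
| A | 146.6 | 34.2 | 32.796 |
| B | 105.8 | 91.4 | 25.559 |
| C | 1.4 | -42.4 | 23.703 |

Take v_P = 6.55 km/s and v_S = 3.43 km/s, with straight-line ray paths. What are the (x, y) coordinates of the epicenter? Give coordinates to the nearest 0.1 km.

-77.4 km east, 109.0 km north

Distance from S−P lag: d = Δt · v_P v_S / (v_P − v_S) = Δt · (6.55·3.43)/(6.55−3.43) ≈ 7.2008·Δt.
So d_A = 236.16, d_B = 184.05, d_C = 170.68 km.
Circle about each station: (x − 146.6)² + (y − 34.2)² = 236.16²; (x − 105.8)² + (y − 91.4)² = 184.05²; (x − 1.4)² + (y + 42.4)² = 170.68².
Subtracting pairs of circle equations eliminates x²+y² and gives linear equations (the radical axes):
-81.6 x + 114.4 y = 18783.54
-290.4 x − 153.2 y = 5778.40
Solving the 2×2 system: x ≈ -77.4, y ≈ 109.0 km.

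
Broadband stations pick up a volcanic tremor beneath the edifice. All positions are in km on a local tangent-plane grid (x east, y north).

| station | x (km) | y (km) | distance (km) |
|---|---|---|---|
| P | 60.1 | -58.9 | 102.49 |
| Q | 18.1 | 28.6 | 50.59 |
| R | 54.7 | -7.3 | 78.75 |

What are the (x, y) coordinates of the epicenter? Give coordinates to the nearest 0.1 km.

(-23.7, 0.1)

Circle about each station: (x − 60.1)² + (y + 58.9)² = 102.49²; (x − 18.1)² + (y − 28.6)² = 50.59²; (x − 54.7)² + (y + 7.3)² = 78.75².
Subtracting pairs of circle equations eliminates x²+y² and gives linear equations (the radical axes):
-84.0 x + 175.0 y = 2009.20
-10.8 x + 103.2 y = 266.80
Solving the 2×2 system: x ≈ -23.7, y ≈ 0.1 km.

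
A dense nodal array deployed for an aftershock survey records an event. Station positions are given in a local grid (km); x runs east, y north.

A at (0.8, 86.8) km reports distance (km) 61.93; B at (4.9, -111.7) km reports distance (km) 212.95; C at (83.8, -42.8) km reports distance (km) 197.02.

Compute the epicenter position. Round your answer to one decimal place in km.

-61.0 km east, 90.8 km north

Circle about each station: (x − 0.8)² + (y − 86.8)² = 61.93²; (x − 4.9)² + (y + 111.7)² = 212.95²; (x − 83.8)² + (y + 42.8)² = 197.02².
Subtracting the A equation from the B and C equations removes the quadratic terms:
8.2 x − 397.0 y = -36546.36
166.0 x − 259.2 y = -33662.16
Solving the 2×2 system: x ≈ -61.0, y ≈ 90.8 km.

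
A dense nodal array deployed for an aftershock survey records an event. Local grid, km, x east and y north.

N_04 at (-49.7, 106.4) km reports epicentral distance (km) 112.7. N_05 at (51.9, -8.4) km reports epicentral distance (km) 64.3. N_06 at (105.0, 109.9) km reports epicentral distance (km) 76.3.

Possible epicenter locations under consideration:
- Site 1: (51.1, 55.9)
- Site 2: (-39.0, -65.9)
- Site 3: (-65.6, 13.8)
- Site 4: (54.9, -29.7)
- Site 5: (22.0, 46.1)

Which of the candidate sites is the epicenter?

For each candidate, compare |candidate − station| to the reported distance:
Site 1: residuals N_04 0.0, N_05 0.0, N_06 0.0 → max 0.0 km
Site 2: residuals N_04 59.9, N_05 43.3, N_06 150.9 → max 150.9 km
Site 3: residuals N_04 18.7, N_05 55.3, N_06 119.5 → max 119.5 km
Site 4: residuals N_04 59.0, N_05 42.8, N_06 72.0 → max 72.0 km
Site 5: residuals N_04 19.0, N_05 2.1, N_06 28.4 → max 28.4 km
Only Site 1 has all residuals ≈ 0.

Site 1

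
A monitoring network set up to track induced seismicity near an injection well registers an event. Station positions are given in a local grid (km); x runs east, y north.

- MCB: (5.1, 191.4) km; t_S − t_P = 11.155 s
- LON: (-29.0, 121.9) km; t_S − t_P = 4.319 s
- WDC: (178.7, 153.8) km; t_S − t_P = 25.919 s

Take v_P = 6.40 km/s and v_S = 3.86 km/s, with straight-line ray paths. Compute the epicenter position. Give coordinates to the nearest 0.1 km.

Distance from S−P lag: d = Δt · v_P v_S / (v_P − v_S) = Δt · (6.40·3.86)/(6.40−3.86) ≈ 9.7260·Δt.
So d_MCB = 108.49, d_LON = 42.01, d_WDC = 252.09 km.
Circle about each station: (x − 5.1)² + (y − 191.4)² = 108.49²; (x + 29.0)² + (y − 121.9)² = 42.01²; (x − 178.7)² + (y − 153.8)² = 252.09².
Subtracting the MCB equation from the LON and WDC equations removes the quadratic terms:
-68.2 x − 139.0 y = -10954.12
347.2 x − 75.2 y = -32851.13
Solving the 2×2 system: x ≈ -70.1, y ≈ 113.2 km.
Check against MCB (with the unrounded x, y): √((x − 5.1)²+(y − 191.4)²) = 108.49 ≈ 108.49 km. ✓

(-70.1, 113.2)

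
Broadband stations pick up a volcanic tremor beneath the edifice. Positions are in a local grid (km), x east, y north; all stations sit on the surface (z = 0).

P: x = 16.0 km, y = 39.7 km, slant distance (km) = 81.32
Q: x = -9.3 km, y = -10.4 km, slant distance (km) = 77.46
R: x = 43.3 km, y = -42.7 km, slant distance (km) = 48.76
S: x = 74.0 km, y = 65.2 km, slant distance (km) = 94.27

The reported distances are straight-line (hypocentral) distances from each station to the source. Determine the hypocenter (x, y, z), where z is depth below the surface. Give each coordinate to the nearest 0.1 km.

Each station gives a sphere (x−x_i)² + (y−y_i)² + z² = d_i² (stations at z=0).
Subtracting the P sphere from Q and R: z² cancels, leaving linear equations in x and y:
-50.6 x − 100.2 y = -1024.55
54.6 x − 164.8 y = 6101.49
Solving: x ≈ 56.497, y ≈ -18.305 km (keep extra digits for the depth step; rounded: 56.5, -18.3).
Then from the P sphere: z² = 81.32² − (x − 16.0)² − (y − 39.7)² with x = 56.497, y = -18.305, so z ≈ 40.104 ≈ 40.1 km.

(56.5, -18.3, 40.1)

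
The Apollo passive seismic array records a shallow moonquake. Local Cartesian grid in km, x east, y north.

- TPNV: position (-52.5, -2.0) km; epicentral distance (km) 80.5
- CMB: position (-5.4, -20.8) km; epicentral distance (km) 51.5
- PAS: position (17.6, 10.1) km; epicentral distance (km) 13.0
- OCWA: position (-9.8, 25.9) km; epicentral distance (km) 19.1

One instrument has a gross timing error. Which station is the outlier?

Solve using three stations at a time. Using TPNV, CMB, PAS (subtract circle equations pairwise → linear system) gives (x, y) ≈ (24.6, 21.0).
Distances from that point to each station vs reported:
  TPNV: calculated 80.5 vs reported 80.5 → residual 0.0 km
  CMB: calculated 51.5 vs reported 51.5 → residual 0.0 km
  PAS: calculated 13.0 vs reported 13.0 → residual 0.0 km
  OCWA: calculated 34.8 vs reported 19.1 → residual 15.7 km
TPNV, CMB, PAS are mutually consistent (residuals ≈ 0); OCWA is off by 15.7 km.

OCWA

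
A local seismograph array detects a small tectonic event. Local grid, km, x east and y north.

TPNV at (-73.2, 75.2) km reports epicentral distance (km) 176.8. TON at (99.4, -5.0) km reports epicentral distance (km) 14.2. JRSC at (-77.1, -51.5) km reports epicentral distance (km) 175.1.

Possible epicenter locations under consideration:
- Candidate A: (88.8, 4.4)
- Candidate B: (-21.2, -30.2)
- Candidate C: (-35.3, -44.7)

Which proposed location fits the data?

Candidate A

For each candidate, compare |candidate − station| to the reported distance:
Candidate A: residuals TPNV 0.0, TON 0.0, JRSC 0.0 → max 0.0 km
Candidate B: residuals TPNV 59.3, TON 109.0, JRSC 115.3 → max 115.3 km
Candidate C: residuals TPNV 51.1, TON 126.2, JRSC 132.8 → max 132.8 km
Only Candidate A has all residuals ≈ 0.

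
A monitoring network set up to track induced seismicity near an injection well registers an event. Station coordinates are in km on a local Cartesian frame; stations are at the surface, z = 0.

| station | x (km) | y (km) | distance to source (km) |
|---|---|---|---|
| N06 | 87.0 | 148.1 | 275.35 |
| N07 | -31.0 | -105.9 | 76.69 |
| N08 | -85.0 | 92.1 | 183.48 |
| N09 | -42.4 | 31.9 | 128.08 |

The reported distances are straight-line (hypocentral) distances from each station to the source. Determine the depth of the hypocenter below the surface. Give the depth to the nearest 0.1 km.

65.9 km

Each station gives a sphere (x−x_i)² + (y−y_i)² + z² = d_i² (stations at z=0).
Subtracting the N06 sphere from N07 and N08: z² cancels, leaving linear equations in x and y:
-236.0 x − 508.0 y = 52609.47
-344.0 x − 112.0 y = 28357.51
Solving: x ≈ -57.399, y ≈ -76.896 km (keep extra digits for the depth step; rounded: -57.4, -76.9).
Then from the N06 sphere: z² = 275.35² − (x − 87.0)² − (y − 148.1)² with x = -57.399, y = -76.896, so z ≈ 65.904 ≈ 65.9 km.
Check against N09 (with the unrounded solution): distance 128.08 ≈ 128.08 km. ✓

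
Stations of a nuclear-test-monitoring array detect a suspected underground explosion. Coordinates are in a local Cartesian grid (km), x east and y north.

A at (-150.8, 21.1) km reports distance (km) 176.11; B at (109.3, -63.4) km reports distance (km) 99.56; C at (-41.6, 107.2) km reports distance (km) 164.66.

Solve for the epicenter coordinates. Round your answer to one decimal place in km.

x ≈ 10.8 km, y ≈ -48.9 km

Circle about each station: (x + 150.8)² + (y − 21.1)² = 176.11²; (x − 109.3)² + (y + 63.4)² = 99.56²; (x + 41.6)² + (y − 107.2)² = 164.66².
Subtracting pairs of circle equations eliminates x²+y² and gives linear equations (the radical axes):
520.2 x − 169.0 y = 13882.74
218.4 x + 172.2 y = -6061.63
Solving the 2×2 system: x ≈ 10.8, y ≈ -48.9 km.
Check against A (with the unrounded x, y): √((x + 150.8)²+(y − 21.1)²) = 176.11 ≈ 176.11 km. ✓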